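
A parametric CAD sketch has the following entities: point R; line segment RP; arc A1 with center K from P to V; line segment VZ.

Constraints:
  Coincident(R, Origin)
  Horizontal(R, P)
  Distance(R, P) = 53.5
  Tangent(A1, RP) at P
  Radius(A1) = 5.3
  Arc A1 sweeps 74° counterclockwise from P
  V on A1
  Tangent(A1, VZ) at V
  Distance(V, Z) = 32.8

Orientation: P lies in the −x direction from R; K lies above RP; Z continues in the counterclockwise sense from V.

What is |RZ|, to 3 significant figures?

52.9

R is at the origin; RP is horizontal with |RP| = 53.5 and P on the −x side, so P = (-53.5, 0.00). A1 meets RP tangentially, so KP is at right angles to RP, so K = P + (0, 5.3) = (-53.5, 5.30). On A1, P sits at bearing -90° from K; a 74° counterclockwise sweep puts V at bearing -16°, so V = K + 5.3·(cos -16°, sin -16°) = (-48.4, 3.84). A1 meets VZ tangentially, so KV is at right angles to VZ, so VZ runs along (−sin -16°, cos -16°); with |VZ| = 32.8, Z = (-39.4, 35.4). Then |RZ| = |Z − R| = 52.9.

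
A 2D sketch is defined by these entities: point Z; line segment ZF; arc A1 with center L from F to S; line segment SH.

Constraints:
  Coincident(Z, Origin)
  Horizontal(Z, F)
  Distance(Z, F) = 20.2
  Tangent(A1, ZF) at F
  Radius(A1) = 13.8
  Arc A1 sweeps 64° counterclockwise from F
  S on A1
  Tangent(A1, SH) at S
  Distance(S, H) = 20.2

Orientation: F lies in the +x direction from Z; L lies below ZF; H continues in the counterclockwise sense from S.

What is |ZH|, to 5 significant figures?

25.928

On A1, F sits at bearing 90° from L; a 64° counterclockwise sweep puts S at bearing 154°, so S = L + 13.8·(cos 154°, sin 154°) = (7.7966, -7.7505). A1 meets SH tangentially, so LS is at right angles to SH, so SH runs along (−sin 154°, cos 154°); with |SH| = 20.2, H = (-1.0585, -25.906). Then |ZH| = |H − Z| = 25.928.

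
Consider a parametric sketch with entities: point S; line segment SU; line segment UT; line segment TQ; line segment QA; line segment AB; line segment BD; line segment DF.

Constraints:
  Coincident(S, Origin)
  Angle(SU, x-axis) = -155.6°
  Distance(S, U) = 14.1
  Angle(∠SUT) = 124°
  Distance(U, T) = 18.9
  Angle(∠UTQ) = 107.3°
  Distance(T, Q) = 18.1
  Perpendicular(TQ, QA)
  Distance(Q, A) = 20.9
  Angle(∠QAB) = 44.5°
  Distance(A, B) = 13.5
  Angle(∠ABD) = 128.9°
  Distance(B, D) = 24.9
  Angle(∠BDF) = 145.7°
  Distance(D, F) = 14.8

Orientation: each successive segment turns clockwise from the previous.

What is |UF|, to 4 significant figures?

50.42

∠ABD = 128.9° gives BD at 159.1° from the x-axis; with |BD| = 24.9, D = (-39.14, 18.55). ∠BDF = 145.7° gives DF at 124.8° from the x-axis; with |DF| = 14.8, F = (-47.59, 30.70). Then |UF| = |F − U| = 50.42.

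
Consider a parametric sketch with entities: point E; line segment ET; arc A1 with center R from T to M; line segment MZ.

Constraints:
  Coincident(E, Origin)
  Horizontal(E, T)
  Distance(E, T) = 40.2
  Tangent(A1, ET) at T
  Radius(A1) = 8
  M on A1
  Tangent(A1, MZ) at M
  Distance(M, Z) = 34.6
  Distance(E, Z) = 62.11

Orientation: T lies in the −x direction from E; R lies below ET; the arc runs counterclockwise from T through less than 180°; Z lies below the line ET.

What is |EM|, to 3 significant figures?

49.0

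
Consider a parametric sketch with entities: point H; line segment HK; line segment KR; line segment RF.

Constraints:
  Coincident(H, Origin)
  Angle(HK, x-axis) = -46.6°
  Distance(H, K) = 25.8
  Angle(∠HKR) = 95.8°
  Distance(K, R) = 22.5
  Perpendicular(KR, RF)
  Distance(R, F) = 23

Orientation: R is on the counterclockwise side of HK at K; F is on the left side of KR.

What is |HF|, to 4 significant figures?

25.25

∠HKR = 95.8°, so KR runs at -46.6° + (180° − 95.8°) = 37.60° from the x-axis; with |KR| = 22.5, R = K + 22.5·(cos 37.60°, sin 37.60°) = (35.55, -5.017). KR ⟂ RF; with |RF| = 23.0 on the left of KR, F = R + 23.0·(-0.6101, 0.7923) = (21.52, 13.21). Then |HF| = |F − H| = 25.25.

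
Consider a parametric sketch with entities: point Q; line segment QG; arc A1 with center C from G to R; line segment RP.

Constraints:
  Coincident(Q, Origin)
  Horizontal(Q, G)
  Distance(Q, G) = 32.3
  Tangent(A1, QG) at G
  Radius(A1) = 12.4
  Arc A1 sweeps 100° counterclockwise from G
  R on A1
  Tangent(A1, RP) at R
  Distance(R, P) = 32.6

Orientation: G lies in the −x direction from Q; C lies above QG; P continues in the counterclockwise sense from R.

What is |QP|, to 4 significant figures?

53.29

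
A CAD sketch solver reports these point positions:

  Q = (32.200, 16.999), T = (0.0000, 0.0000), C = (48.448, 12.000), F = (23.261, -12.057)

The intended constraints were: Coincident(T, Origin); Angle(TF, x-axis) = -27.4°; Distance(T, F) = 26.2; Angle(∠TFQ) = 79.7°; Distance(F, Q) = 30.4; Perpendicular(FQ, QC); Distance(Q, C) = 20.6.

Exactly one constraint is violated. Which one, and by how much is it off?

Distance(Q, C) = 20.6 — off by 3.60.

T = (0.00, 0.00) ✓; TF at -27.40° ✓; |TF| = 26.20 ✓; ∠TFQ = 79.70° ✓; |FQ| = 30.40 ✓; ∠(FQ, QC) = 90.00° ✓; |QC| = 17.00 ✗.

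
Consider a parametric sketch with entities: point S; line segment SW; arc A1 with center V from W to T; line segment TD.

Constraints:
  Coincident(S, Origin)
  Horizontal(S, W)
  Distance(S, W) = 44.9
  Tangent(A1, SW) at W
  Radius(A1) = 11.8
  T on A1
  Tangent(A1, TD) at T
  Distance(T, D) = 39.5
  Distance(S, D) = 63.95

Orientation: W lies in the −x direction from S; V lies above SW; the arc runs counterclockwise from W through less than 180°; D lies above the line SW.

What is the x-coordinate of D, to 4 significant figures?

-36.89

S is at the origin; S and W share the same y with |SW| = 44.9 and W on the −x side, so W = (-44.90, 0.000). A1 meets SW tangentially, so VW is at right angles to SW, so V = W + (0, 11.8) = (-44.90, 11.80). Since VT ⟂ TD (tangency), |VD| = √(11.8² + 39.5²) = 41.22 regardless of where T sits on A1. So D lies on both circle(S, 63.95) and circle(V, 41.22); the above-SW intersection is D = (-36.89, 52.24). T is the foot of the tangent from D: T = (-33.15, 12.92).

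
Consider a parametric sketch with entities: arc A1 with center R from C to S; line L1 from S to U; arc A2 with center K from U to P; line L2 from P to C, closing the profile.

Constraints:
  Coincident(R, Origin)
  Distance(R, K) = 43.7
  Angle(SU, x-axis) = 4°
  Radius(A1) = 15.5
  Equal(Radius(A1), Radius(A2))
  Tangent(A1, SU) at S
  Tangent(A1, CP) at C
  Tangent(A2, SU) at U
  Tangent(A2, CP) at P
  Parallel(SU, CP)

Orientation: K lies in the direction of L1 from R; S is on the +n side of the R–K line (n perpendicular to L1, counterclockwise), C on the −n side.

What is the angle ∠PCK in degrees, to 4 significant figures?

19.53°

The slot axis is L1's direction at 4.0°, so u = (cos 4.0°, sin 4.0°) = (0.9976, 0.06976) and n = (−sin 4.0°, cos 4.0°) = (-0.06976, 0.9976). R is at the origin and K lies 43.7 along u from R, so K = 43.7·u = (43.59, 3.048). Tangency of A1 to both parallel lines with radius 15.5 puts S and C at R ± 15.5·n: S = (-1.081, 15.46), C = (1.081, -15.46). Equal radii place U and P the same way about K: U = K + 15.5·n = (42.51, 18.51), P = K − 15.5·n = (44.67, -12.41). Then cos ∠PCK = CP·CK / (|CP||CK|), giving 19.53°.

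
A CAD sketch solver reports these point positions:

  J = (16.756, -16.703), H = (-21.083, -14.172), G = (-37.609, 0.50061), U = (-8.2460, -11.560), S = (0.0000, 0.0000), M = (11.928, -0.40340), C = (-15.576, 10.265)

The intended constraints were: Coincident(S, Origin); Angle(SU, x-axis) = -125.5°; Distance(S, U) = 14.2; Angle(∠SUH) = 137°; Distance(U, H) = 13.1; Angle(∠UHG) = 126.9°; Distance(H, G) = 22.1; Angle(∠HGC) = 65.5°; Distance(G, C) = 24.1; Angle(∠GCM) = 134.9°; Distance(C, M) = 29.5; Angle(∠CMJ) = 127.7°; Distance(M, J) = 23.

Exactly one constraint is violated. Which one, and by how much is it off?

Distance(M, J) = 23 — off by 6.00.

S = (0.00, 0.00) ✓; SU at -125.5° ✓; |SU| = 14.20 ✓; ∠SUH = 137.0° ✓; |UH| = 13.10 ✓; ∠UHG = 126.9° ✓; |HG| = 22.10 ✓; ∠HGC = 65.50° ✓; |GC| = 24.10 ✓; ∠GCM = 134.9° ✓; |CM| = 29.50 ✓; ∠CMJ = 127.7° ✓; |MJ| = 17.00 ✗.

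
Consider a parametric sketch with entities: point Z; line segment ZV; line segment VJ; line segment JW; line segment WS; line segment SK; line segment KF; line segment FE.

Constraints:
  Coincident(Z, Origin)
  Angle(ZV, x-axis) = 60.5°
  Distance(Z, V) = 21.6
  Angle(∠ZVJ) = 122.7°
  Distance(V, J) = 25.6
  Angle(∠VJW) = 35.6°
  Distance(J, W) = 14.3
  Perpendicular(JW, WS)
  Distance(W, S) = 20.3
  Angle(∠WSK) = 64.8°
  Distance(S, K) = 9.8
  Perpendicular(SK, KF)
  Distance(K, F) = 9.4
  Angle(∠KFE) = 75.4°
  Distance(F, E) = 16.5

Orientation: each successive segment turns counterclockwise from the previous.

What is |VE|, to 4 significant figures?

3.528

Z is at the origin; ZV runs at 60.5° with length 21.6, so V = (10.64, 18.80). ∠ZVJ = 122.7° gives VJ at 117.8° from the x-axis; with |VJ| = 25.6, J = (-1.303, 41.44). ∠VJW = 35.6° gives JW at -97.80° from the x-axis; with |JW| = 14.3, W = (-3.244, 27.28). JW ⟂ WS, so WS runs at -7.800°; with |WS| = 20.3, S = (16.87, 24.52). ∠WSK = 64.8° gives SK at 107.4° from the x-axis; with |SK| = 9.8, K = (13.94, 33.87). SK ⟂ KF, so KF runs at -162.6°; with |KF| = 9.4, F = (4.968, 31.06). ∠KFE = 75.4° gives FE at -58.00° from the x-axis; with |FE| = 16.5, E = (13.71, 17.07). Then |VE| = |E − V| = 3.528.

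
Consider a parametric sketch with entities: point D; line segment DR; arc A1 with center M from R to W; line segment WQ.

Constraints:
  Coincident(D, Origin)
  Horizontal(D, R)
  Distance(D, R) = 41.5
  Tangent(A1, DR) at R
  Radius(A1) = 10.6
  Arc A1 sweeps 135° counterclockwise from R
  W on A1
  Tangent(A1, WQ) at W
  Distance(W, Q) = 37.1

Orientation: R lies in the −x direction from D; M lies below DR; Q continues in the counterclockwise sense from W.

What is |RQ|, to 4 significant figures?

48.13

On A1, R sits at bearing 90° from M; a 135° counterclockwise sweep puts W at bearing 225°, so W = M + 10.6·(cos 225°, sin 225°) = (-49.00, -18.10). A1 meets WQ tangentially, so MW is at right angles to WQ, so WQ runs along (−sin 225°, cos 225°); with |WQ| = 37.1, Q = (-22.76, -44.33). Then |RQ| = |Q − R| = 48.13.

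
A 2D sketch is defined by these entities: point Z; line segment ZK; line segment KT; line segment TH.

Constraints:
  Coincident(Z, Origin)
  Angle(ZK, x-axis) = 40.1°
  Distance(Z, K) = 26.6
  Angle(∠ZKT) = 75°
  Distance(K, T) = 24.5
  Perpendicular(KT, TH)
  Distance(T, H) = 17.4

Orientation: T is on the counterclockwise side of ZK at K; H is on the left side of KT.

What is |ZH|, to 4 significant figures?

19.47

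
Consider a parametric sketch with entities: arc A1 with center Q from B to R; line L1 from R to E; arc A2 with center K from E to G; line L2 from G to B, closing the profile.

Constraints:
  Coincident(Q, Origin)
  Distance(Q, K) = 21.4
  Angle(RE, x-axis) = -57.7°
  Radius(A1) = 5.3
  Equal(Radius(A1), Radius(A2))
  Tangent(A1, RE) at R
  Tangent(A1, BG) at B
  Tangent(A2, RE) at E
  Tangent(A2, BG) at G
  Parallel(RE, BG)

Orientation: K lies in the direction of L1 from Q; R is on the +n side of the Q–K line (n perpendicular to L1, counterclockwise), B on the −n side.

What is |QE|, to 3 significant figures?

22.0

The slot axis is L1's direction at -57.7°, so u = (cos -57.7°, sin -57.7°) = (0.534, -0.845) and n = (−sin -57.7°, cos -57.7°) = (0.845, 0.534). Q is at the origin and K lies 21.4 along u from Q, so K = 21.4·u = (11.4, -18.1). Tangency of A1 to both parallel lines with radius 5.3 puts R and B at Q ± 5.3·n: R = (4.48, 2.83), B = (-4.48, -2.83). Equal radii place E and G the same way about K: E = K + 5.3·n = (15.9, -15.3), G = K − 5.3·n = (6.96, -20.9). Then |QE| = |E − Q| = 22.0.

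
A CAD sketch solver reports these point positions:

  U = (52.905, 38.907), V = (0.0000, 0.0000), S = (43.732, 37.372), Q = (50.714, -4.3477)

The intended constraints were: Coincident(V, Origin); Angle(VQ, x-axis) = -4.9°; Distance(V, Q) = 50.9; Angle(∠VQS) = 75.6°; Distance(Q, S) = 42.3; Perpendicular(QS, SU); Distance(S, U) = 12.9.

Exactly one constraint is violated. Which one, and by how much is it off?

Distance(S, U) = 12.9 — off by 3.60.

V = (0.00, 0.00) ✓; VQ at -4.900° ✓; |VQ| = 50.90 ✓; ∠VQS = 75.60° ✓; |QS| = 42.30 ✓; ∠(QS, SU) = 90.00° ✓; |SU| = 9.301 ✗.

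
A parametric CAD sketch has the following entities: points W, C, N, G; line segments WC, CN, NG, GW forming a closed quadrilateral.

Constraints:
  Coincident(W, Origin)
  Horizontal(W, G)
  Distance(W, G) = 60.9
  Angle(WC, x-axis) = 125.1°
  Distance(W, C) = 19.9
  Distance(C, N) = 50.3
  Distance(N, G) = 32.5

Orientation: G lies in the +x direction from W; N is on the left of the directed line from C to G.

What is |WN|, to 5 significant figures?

44.928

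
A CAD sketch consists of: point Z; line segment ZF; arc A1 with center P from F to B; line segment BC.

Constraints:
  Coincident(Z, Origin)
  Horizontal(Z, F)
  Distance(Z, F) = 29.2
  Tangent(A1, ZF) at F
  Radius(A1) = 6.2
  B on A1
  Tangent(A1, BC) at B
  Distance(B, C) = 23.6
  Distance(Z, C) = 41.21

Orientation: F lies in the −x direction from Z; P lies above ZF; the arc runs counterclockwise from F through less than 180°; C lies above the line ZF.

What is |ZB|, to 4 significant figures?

24.27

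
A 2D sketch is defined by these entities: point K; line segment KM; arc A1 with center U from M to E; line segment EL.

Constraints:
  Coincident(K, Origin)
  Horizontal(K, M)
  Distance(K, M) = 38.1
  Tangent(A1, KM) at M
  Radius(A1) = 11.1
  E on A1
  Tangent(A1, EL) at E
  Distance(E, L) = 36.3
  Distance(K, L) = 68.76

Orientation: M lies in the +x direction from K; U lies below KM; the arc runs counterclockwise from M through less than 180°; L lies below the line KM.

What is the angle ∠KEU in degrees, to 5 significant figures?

113.50°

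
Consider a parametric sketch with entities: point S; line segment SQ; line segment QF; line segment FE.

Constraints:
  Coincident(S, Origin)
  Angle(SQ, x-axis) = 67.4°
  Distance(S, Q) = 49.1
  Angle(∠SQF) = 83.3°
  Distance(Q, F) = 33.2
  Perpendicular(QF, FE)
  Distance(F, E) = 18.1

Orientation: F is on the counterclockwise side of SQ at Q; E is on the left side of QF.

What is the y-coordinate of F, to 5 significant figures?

54.425

S is at the origin; SQ runs at 67.4° with length 49.1, so Q = 49.1·(cos 67.4°, sin 67.4°) = (18.869, 45.330). ∠SQF = 83.3°, so QF runs at 67.4° + (180° − 83.3°) = 164.10° from the x-axis; with |QF| = 33.2, F = Q + 33.2·(cos 164.10°, sin 164.10°) = (-13.061, 54.425). So F.y = 54.425.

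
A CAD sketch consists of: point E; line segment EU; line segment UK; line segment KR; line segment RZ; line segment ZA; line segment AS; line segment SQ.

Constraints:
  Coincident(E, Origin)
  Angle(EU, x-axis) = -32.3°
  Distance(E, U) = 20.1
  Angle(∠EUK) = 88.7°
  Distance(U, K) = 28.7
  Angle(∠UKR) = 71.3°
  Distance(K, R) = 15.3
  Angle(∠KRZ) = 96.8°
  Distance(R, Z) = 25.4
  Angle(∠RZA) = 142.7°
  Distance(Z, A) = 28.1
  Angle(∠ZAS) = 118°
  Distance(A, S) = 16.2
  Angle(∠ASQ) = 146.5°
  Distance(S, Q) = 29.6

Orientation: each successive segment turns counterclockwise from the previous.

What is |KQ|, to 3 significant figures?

47.8

E is at the origin; EU runs at -32.3° with length 20.1, so U = (17.0, -10.7). ∠EUK = 88.7° gives UK at 59.0° from the x-axis; with |UK| = 28.7, K = (31.8, 13.9). ∠UKR = 71.3° gives KR at 168° from the x-axis; with |KR| = 15.3, R = (16.8, 17.1). ∠KRZ = 96.8° gives RZ at -109° from the x-axis; with |RZ| = 25.4, Z = (8.51, -6.88). ∠RZA = 142.7° gives ZA at -71.8° from the x-axis; with |ZA| = 28.1, A = (17.3, -33.6). ∠ZAS = 118.0° gives AS at -9.80° from the x-axis; with |AS| = 16.2, S = (33.3, -36.3). ∠ASQ = 146.5° gives SQ at 23.7° from the x-axis; with |SQ| = 29.6, Q = (60.4, -24.4). Then |KQ| = |Q − K| = 47.8.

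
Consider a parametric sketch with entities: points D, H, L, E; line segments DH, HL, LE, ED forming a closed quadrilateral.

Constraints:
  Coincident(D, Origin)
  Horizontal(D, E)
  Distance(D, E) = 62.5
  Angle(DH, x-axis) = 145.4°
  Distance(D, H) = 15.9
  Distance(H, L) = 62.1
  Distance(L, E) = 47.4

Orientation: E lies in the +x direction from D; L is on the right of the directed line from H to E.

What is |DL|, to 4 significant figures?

46.57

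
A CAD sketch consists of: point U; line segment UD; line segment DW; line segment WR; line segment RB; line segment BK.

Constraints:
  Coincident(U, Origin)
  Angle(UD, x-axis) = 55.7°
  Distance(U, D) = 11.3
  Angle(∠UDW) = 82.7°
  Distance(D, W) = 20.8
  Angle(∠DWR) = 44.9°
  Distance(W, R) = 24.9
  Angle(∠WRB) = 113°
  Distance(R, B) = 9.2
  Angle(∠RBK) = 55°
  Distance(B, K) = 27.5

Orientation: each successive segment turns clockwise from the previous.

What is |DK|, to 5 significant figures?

17.747

∠WRB = 113.0° gives RB at 116.30° from the x-axis; with |RB| = 9.2, B = (-7.0129, 2.3396). ∠RBK = 55.0° gives BK at -8.7000° from the x-axis; with |BK| = 27.5, K = (20.171, -1.8201). Then |DK| = |K − D| = 17.747.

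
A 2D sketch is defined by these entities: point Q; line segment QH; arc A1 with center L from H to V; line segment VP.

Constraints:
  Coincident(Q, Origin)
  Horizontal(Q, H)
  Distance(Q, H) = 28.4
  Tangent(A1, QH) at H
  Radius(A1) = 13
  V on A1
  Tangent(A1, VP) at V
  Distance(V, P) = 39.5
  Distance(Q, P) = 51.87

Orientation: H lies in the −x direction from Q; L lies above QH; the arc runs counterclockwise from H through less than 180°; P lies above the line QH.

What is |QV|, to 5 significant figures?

19.282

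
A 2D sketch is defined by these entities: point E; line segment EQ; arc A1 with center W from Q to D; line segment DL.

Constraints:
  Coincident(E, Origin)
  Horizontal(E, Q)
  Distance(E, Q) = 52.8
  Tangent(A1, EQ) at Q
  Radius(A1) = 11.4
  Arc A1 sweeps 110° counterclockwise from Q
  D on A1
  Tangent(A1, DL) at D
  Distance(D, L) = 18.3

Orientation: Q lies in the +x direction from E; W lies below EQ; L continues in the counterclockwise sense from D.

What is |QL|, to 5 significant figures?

32.799

E is at the origin; EQ is horizontal with |EQ| = 52.8 and Q on the +x side, so Q = (52.800, 0.0000). The tangent condition forces WQ to be normal to EQ, so W = Q + (0, -11.4) = (52.800, -11.400). On A1, Q sits at bearing 90° from W; a 110° counterclockwise sweep puts D at bearing 200°, so D = W + 11.4·(cos 200°, sin 200°) = (42.088, -15.299). Tangency of A1 to DL means the radius WD is perpendicular to DL, so DL runs along (−sin 200°, cos 200°); with |DL| = 18.3, L = (48.346, -32.495). Then |QL| = |L − Q| = 32.799.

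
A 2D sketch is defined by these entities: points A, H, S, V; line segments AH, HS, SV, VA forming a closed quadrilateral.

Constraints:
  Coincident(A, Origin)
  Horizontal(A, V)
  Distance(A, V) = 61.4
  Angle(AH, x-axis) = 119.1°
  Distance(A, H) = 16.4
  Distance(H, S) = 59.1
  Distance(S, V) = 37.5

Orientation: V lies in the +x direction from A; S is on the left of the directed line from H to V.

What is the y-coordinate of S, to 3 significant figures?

34.8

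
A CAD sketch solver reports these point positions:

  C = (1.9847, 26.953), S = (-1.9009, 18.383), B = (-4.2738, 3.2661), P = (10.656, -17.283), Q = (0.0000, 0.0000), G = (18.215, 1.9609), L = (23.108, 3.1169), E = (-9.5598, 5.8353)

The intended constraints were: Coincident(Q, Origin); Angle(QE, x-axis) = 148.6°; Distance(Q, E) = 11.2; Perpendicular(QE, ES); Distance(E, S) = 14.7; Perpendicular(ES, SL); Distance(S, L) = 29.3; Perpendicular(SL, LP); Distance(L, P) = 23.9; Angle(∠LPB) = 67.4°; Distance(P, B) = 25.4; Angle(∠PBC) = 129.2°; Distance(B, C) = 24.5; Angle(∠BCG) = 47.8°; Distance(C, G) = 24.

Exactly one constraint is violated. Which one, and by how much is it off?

Distance(C, G) = 24 — off by 5.80.

Q = (0.00, 0.00) ✓; QE at 148.6° ✓; |QE| = 11.20 ✓; ∠(QE, ES) = 90.00° ✓; |ES| = 14.70 ✓; ∠(ES, SL) = 90.00° ✓; |SL| = 29.30 ✓; ∠(SL, LP) = 90.00° ✓; |LP| = 23.90 ✓; ∠LPB = 67.40° ✓; |PB| = 25.40 ✓; ∠PBC = 129.2° ✓; |BC| = 24.50 ✓; ∠BCG = 47.80° ✓; |CG| = 29.80 ✗.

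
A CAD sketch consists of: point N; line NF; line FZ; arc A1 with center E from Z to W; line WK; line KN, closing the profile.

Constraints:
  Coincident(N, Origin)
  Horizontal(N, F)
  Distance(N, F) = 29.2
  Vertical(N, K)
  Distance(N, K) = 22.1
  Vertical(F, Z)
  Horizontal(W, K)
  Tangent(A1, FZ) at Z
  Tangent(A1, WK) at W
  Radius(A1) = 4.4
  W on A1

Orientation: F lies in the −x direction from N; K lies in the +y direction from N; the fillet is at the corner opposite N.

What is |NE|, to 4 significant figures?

30.47

N is at the origin; N and F share the same y with |NF| = 29.2 and F on the −x side, so F = (-29.20, 0.000). NK is vertical with |NK| = 22.1 and K on the +y side, so K = (0.000, 22.10). The virtual corner opposite N is at (-29.20, 22.10). The tangent condition forces EZ to be normal to FZ and A1 meets WK tangentially, so EW is at right angles to WK, with radius 4.4, so the center E sits 4.4 in from both sides at E = (-24.80, 17.70). Then |NE| = |E − N| = 30.47.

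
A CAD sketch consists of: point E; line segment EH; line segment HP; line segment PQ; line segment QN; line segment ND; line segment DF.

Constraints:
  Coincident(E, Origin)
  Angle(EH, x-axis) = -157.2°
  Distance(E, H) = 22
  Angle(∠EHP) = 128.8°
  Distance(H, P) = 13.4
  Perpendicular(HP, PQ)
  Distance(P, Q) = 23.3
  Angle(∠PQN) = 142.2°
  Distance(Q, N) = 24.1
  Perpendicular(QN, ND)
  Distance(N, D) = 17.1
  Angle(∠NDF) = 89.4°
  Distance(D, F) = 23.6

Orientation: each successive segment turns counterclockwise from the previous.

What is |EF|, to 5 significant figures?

14.078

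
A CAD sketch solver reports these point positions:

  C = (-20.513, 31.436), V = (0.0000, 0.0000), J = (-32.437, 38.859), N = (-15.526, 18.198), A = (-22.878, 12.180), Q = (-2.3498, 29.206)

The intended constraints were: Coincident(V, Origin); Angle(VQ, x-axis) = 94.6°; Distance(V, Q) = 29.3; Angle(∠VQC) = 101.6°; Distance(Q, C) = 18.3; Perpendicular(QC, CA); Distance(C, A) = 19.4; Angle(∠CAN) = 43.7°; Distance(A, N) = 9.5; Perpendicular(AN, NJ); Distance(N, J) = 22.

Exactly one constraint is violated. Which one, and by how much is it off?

Distance(N, J) = 22 — off by 4.70.

V = (0.00, 0.00) ✓; VQ at 94.60° ✓; |VQ| = 29.30 ✓; ∠VQC = 101.6° ✓; |QC| = 18.30 ✓; ∠(QC, CA) = 90.00° ✓; |CA| = 19.40 ✓; ∠CAN = 43.70° ✓; |AN| = 9.501 ✓; ∠(AN, NJ) = 90.00° ✓; |NJ| = 26.70 ✗.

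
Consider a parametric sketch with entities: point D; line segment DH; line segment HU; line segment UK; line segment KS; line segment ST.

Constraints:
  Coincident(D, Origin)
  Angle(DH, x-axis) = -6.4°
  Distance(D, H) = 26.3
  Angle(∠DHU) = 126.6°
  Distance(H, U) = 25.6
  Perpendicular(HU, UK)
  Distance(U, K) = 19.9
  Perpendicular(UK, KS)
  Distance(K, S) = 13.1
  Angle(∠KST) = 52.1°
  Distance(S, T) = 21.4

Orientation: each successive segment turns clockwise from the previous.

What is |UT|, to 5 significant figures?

3.0139

D is at the origin; DH runs at -6.4° with length 26.3, so H = (26.136, -2.9316). ∠DHU = 126.6° gives HU at -59.800° from the x-axis; with |HU| = 25.6, U = (39.013, -25.057). The perpendicularity gives UK at right angles to HU, so UK runs at -149.80°; with |UK| = 19.9, K = (21.814, -35.067). UK is perpendicular to KS, so KS runs at 120.20°; with |KS| = 13.1, S = (15.225, -23.745). ∠KST = 52.1° gives ST at -7.7000° from the x-axis; with |ST| = 21.4, T = (36.432, -26.612). Then |UT| = |T − U| = 3.0139.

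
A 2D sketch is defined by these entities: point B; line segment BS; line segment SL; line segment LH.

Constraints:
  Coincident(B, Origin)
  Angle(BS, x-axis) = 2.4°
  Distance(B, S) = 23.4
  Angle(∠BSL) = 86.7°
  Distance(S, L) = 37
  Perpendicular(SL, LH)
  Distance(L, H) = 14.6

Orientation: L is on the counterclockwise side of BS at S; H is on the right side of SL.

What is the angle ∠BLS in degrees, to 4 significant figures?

33.23°

B is at the origin; BS runs at 2.4° with length 23.4, so S = 23.4·(cos 2.4°, sin 2.4°) = (23.38, 0.9799). ∠BSL = 86.7°, so SL runs at 2.4° + (180° − 86.7°) = 95.70° from the x-axis; with |SL| = 37.0, L = S + 37.0·(cos 95.70°, sin 95.70°) = (19.70, 37.80). Then cos ∠BLS = LB·LS / (|LB||LS|), giving 33.23°.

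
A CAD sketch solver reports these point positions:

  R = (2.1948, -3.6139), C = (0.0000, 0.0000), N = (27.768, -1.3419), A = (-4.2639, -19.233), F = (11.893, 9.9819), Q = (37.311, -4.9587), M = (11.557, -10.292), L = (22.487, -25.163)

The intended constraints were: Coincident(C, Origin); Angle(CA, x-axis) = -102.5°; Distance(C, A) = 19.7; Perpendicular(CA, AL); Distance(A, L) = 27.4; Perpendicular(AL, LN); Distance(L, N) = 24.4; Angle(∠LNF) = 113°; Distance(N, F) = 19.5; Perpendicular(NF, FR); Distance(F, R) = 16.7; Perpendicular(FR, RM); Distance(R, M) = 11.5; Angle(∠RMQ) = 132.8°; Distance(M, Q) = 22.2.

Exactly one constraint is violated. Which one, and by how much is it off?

Distance(M, Q) = 22.2 — off by 4.10.

C = (0.00, 0.00) ✓; CA at -102.5° ✓; |CA| = 19.70 ✓; ∠(CA, AL) = 90.00° ✓; |AL| = 27.40 ✓; ∠(AL, LN) = 90.00° ✓; |LN| = 24.40 ✓; ∠LNF = 113.0° ✓; |NF| = 19.50 ✓; ∠(NF, FR) = 90.00° ✓; |FR| = 16.70 ✓; ∠(FR, RM) = 90.00° ✓; |RM| = 11.50 ✓; ∠RMQ = 132.8° ✓; |MQ| = 26.30 ✗.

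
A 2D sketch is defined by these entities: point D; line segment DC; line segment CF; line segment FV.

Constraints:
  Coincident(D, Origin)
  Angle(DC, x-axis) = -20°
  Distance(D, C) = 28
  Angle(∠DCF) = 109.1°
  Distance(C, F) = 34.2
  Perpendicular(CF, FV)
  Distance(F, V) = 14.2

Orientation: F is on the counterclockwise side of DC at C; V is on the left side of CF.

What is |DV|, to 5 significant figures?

45.062

D is at the origin; DC runs at -20.0° with length 28.0, so C = 28.0·(cos -20.0°, sin -20.0°) = (26.311, -9.5766). ∠DCF = 109.1°, so CF runs at -20.0° + (180° − 109.1°) = 50.900° from the x-axis; with |CF| = 34.2, F = C + 34.2·(cos 50.900°, sin 50.900°) = (47.881, 16.964). CF is perpendicular to FV; with |FV| = 14.2 on the left of CF, V = F + 14.2·(-0.77605, 0.63068) = (36.861, 25.920). Then |DV| = |V − D| = 45.062.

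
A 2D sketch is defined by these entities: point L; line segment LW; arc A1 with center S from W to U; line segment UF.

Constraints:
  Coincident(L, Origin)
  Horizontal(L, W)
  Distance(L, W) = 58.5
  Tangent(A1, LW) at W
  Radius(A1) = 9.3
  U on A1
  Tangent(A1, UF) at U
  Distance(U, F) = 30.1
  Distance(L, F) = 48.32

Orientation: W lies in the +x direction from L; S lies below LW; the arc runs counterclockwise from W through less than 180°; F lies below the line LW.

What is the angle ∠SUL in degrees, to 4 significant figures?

158.4°

Checks: |SU| = 9.300 ✓; ∠(SU, UF) = 90.00° ✓; |UF| = 30.10 ✓; |LF| = 48.32 ✓.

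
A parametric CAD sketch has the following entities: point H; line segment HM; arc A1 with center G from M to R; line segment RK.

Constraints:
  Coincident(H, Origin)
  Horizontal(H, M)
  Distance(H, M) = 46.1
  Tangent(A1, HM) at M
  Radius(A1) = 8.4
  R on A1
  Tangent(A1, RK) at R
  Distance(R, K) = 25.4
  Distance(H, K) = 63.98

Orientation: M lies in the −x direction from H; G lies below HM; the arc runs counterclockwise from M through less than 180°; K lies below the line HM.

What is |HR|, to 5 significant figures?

55.154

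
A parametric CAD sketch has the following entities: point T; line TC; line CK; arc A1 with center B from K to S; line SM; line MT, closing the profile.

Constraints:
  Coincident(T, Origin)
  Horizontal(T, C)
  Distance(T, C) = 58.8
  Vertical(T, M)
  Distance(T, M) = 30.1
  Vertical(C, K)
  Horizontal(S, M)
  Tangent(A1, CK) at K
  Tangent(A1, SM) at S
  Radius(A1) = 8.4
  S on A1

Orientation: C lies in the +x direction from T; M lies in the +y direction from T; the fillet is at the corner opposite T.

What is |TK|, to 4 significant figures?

62.68

T is at the origin; T and C share the same y with |TC| = 58.8 and C on the +x side, so C = (58.80, 0.000). TM is vertical with |TM| = 30.1 and M on the +y side, so M = (0.000, 30.10). The virtual corner opposite T is at (58.80, 30.10). A1 meets CK tangentially, so BK is at right angles to CK and A1 meets SM tangentially, so BS is at right angles to SM, with radius 8.4, so the center B sits 8.4 in from both sides at B = (50.40, 21.70). That places the tangent points at K = (58.80, 21.70) on CK and S = (50.40, 30.10) on SM. Then |TK| = |K − T| = 62.68.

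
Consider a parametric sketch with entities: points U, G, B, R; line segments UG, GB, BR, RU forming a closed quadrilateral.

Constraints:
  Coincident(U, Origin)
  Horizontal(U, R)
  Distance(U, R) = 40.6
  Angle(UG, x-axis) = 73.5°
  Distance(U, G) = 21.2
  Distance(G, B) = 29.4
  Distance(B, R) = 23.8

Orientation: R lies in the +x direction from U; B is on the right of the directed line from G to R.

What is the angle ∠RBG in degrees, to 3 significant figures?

97.3°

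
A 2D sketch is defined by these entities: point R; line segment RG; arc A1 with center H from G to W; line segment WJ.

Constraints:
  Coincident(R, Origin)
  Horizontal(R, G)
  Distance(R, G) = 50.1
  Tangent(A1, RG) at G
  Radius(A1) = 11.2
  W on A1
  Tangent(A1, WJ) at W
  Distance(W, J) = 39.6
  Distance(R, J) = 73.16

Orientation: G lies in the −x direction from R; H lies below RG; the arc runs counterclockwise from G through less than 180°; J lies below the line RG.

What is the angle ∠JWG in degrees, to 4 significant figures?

127.8°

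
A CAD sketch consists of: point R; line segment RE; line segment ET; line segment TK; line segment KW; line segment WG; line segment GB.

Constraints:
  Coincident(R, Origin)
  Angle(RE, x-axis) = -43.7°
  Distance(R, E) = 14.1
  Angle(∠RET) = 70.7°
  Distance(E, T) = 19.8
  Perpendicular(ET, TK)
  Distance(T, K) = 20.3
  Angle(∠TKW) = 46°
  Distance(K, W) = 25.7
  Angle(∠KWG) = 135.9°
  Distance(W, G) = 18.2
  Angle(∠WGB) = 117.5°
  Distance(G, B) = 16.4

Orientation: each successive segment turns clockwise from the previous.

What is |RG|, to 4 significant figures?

29.32

R is at the origin; RE runs at -43.7° with length 14.1, so E = (10.19, -9.741). ∠RET = 70.7° gives ET at -153.0° from the x-axis; with |ET| = 19.8, T = (-7.448, -18.73). ET is perpendicular to TK, so TK runs at 117.0°; with |TK| = 20.3, K = (-16.66, -0.6430). ∠TKW = 46.0° gives KW at -17.00° from the x-axis; with |KW| = 25.7, W = (7.913, -8.157). ∠KWG = 135.9° gives WG at -61.10° from the x-axis; with |WG| = 18.2, G = (16.71, -24.09). Then |RG| = |G − R| = 29.32.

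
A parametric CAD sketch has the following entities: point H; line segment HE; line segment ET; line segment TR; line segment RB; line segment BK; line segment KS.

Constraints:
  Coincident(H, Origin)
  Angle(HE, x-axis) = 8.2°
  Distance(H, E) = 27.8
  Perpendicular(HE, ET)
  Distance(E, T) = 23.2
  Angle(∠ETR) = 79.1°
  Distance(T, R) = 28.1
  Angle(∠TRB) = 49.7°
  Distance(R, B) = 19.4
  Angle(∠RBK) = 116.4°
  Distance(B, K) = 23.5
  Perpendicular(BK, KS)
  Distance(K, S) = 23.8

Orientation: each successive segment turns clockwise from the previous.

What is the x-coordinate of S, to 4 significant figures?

31.71

H is at the origin; HE runs at 8.2° with length 27.8, so E = (27.52, 3.965). HE ⟂ ET, so ET runs at -81.80°; with |ET| = 23.2, T = (30.82, -19.00). ∠ETR = 79.1° gives TR at 177.3° from the x-axis; with |TR| = 28.1, R = (2.756, -17.67). ∠TRB = 49.7° gives RB at 47.00° from the x-axis; with |RB| = 19.4, B = (15.99, -3.486). ∠RBK = 116.4° gives BK at -16.60° from the x-axis; with |BK| = 23.5, K = (38.51, -10.20). The perpendicularity gives KS at right angles to BK, so KS runs at -106.6°; with |KS| = 23.8, S = (31.71, -33.01). So S.x = 31.71.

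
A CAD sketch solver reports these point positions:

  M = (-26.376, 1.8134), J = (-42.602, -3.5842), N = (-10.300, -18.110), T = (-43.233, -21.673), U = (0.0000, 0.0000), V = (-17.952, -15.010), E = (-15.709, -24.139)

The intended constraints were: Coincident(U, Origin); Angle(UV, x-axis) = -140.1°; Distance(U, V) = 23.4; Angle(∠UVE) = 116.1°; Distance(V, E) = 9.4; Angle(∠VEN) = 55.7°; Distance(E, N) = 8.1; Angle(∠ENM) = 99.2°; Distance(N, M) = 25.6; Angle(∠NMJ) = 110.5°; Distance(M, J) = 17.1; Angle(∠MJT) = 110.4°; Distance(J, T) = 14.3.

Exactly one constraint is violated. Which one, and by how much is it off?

Distance(J, T) = 14.3 — off by 3.80.

U = (0.00, 0.00) ✓; UV at -140.1° ✓; |UV| = 23.40 ✓; ∠UVE = 116.1° ✓; |VE| = 9.401 ✓; ∠VEN = 55.70° ✓; |EN| = 8.100 ✓; ∠ENM = 99.20° ✓; |NM| = 25.60 ✓; ∠NMJ = 110.5° ✓; |MJ| = 17.10 ✓; ∠MJT = 110.4° ✓; |JT| = 18.10 ✗.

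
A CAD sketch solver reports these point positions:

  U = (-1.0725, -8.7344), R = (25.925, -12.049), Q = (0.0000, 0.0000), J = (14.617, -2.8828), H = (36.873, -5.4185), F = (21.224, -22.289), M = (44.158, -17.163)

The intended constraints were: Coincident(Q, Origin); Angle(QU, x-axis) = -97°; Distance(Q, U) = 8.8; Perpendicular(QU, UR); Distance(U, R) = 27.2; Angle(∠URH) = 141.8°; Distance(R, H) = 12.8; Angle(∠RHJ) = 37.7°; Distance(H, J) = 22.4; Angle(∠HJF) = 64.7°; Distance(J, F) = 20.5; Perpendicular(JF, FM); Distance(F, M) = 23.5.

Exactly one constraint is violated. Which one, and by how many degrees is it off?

Perpendicular(JF, FM) — off by 6.20°.

Q = (0.00, 0.00) ✓; QU at -97.00° ✓; |QU| = 8.800 ✓; ∠(QU, UR) = 90.00° ✓; |UR| = 27.20 ✓; ∠URH = 141.8° ✓; |RH| = 12.80 ✓; ∠RHJ = 37.70° ✓; |HJ| = 22.40 ✓; ∠HJF = 64.70° ✓; |JF| = 20.50 ✓; ∠(JF, FM) = 83.80° ✗; |FM| = 23.50 ✓.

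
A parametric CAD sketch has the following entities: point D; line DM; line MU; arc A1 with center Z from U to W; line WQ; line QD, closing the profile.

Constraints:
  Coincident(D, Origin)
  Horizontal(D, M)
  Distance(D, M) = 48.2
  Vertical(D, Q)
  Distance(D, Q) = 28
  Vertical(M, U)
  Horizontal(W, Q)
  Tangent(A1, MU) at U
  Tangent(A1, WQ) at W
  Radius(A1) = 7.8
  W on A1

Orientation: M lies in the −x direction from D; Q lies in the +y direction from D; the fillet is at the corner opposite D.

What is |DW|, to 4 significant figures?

49.15

D is at the origin; D and M share the same y with |DM| = 48.2 and M on the −x side, so M = (-48.20, 0.000). DQ is vertical with |DQ| = 28.0 and Q on the +y side, so Q = (0.000, 28.00). The virtual corner opposite D is at (-48.20, 28.00). The tangent condition forces ZU to be normal to MU and tangency of A1 to WQ means the radius ZW is perpendicular to WQ, with radius 7.8, so the center Z sits 7.8 in from both sides at Z = (-40.40, 20.20). That places the tangent points at U = (-48.20, 20.20) on MU and W = (-40.40, 28.00) on WQ. Then |DW| = |W − D| = 49.15.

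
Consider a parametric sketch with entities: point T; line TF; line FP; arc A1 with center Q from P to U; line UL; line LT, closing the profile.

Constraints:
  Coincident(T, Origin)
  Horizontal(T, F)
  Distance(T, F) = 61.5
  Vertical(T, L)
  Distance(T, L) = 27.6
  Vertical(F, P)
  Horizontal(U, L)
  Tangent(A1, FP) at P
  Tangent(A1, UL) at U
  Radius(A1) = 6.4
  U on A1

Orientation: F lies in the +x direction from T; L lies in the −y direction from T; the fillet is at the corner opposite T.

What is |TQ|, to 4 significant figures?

59.04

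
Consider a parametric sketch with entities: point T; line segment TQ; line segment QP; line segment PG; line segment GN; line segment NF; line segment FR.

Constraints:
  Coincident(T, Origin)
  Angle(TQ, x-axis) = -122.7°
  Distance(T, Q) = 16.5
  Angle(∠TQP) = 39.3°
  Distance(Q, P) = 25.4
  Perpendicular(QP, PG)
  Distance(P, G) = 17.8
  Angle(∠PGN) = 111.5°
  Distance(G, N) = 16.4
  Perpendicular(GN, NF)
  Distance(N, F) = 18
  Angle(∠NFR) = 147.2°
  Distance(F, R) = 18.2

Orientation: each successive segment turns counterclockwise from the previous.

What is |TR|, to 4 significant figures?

21.98

T is at the origin; TQ runs at -122.7° with length 16.5, so Q = (-8.914, -13.88). ∠TQP = 39.3° gives QP at 18.00° from the x-axis; with |QP| = 25.4, P = (15.24, -6.036). QP is perpendicular to PG, so PG runs at 108.0°; with |PG| = 17.8, G = (9.742, 10.89). ∠PGN = 111.5° gives GN at 176.5° from the x-axis; with |GN| = 16.4, N = (-6.627, 11.89). GN is perpendicular to NF, so NF runs at -93.50°; with |NF| = 18.0, F = (-7.726, -6.072). ∠NFR = 147.2° gives FR at -60.70° from the x-axis; with |FR| = 18.2, R = (1.181, -21.94). Then |TR| = |R − T| = 21.98.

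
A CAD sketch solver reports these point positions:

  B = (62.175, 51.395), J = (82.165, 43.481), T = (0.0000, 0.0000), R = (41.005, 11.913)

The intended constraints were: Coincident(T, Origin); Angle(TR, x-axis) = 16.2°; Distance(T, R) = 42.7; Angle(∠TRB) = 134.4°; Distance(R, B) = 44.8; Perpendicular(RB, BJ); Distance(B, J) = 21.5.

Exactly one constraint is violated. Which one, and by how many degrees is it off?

Perpendicular(RB, BJ) — off by 6.60°.

T = (0.00, 0.00) ✓; TR at 16.20° ✓; |TR| = 42.70 ✓; ∠TRB = 134.4° ✓; |RB| = 44.80 ✓; ∠(RB, BJ) = 83.40° ✗; |BJ| = 21.50 ✓.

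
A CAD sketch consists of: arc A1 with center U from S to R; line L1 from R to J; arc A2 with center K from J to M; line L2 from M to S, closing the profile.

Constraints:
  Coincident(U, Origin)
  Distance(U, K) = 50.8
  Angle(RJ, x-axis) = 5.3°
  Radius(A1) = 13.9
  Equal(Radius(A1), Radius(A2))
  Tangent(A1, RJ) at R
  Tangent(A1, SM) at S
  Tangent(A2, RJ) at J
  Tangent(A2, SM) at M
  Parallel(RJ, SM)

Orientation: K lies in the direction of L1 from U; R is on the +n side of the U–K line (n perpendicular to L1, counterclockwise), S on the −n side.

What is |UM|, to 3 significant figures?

52.7

The slot axis is L1's direction at 5.3°, so u = (cos 5.3°, sin 5.3°) = (0.996, 0.0924) and n = (−sin 5.3°, cos 5.3°) = (-0.0924, 0.996). U is at the origin and K lies 50.8 along u from U, so K = 50.8·u = (50.6, 4.69). Tangency of A1 to both parallel lines with radius 13.9 puts R and S at U ± 13.9·n: R = (-1.28, 13.8), S = (1.28, -13.8). Equal radii place J and M the same way about K: J = K + 13.9·n = (49.3, 18.5), M = K − 13.9·n = (51.9, -9.15). Then |UM| = |M − U| = 52.7.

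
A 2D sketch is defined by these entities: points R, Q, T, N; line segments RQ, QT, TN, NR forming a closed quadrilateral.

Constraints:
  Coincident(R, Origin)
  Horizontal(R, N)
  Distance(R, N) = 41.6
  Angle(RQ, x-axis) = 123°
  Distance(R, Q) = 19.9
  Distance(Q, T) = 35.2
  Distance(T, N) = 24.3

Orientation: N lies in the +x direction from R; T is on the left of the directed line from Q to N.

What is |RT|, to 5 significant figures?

29.776

Checks: |QT| = 35.20 ✓; |TN| = 24.30 ✓.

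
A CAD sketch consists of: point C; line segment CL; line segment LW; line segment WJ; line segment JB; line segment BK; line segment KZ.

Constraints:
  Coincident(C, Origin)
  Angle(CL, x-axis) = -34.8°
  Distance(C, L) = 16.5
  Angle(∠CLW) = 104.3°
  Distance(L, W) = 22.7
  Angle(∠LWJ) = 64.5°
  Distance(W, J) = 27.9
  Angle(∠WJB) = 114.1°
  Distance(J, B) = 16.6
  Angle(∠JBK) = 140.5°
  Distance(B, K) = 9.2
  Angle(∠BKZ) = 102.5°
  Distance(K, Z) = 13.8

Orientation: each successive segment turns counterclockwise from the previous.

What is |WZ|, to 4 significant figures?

29.74

C is at the origin; CL runs at -34.8° with length 16.5, so L = (13.55, -9.417). ∠CLW = 104.3° gives LW at 40.90° from the x-axis; with |LW| = 22.7, W = (30.71, 5.446). ∠LWJ = 64.5° gives WJ at 156.4° from the x-axis; with |WJ| = 27.9, J = (5.140, 16.62). ∠WJB = 114.1° gives JB at -137.7° from the x-axis; with |JB| = 16.6, B = (-7.138, 5.444). ∠JBK = 140.5° gives BK at -98.20° from the x-axis; with |BK| = 9.2, K = (-8.450, -3.662). ∠BKZ = 102.5° gives KZ at -20.70° from the x-axis; with |KZ| = 13.8, Z = (4.459, -8.540). Then |WZ| = |Z − W| = 29.74.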